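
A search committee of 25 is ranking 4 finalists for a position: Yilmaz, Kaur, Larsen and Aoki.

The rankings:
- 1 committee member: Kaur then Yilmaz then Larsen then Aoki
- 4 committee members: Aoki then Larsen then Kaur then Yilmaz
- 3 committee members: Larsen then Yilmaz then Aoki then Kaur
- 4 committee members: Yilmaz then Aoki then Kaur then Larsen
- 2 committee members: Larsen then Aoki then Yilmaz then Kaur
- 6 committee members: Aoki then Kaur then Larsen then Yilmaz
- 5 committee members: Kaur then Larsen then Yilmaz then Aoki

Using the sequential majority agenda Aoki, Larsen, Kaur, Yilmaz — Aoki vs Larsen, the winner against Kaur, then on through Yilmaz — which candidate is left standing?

Round 1: Aoki vs Larsen — 14–11, Aoki advances.
Round 2: Aoki vs Kaur — 19–6, Aoki advances.
Round 3: Aoki vs Yilmaz — 12–13, Yilmaz advances.
The agenda winner is Yilmaz.

Yilmaz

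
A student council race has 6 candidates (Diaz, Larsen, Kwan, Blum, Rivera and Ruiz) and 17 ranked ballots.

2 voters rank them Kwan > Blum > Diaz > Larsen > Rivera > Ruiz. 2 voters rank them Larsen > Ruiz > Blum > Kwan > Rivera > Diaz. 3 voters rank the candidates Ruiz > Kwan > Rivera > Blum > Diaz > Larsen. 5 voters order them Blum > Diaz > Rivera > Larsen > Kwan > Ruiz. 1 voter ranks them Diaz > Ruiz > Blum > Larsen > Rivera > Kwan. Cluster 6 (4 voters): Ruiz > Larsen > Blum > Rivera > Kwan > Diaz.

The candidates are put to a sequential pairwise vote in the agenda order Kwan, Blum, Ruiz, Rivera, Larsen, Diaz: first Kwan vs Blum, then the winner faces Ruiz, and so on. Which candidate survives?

Round 1: Kwan vs Blum — 5–12, Blum advances.
Round 2: Blum vs Ruiz — 7–10, Ruiz advances.
Round 3: Ruiz vs Rivera — 10–7, Ruiz advances.
Round 4: Ruiz vs Larsen — 8–9, Larsen advances.
Round 5: Larsen vs Diaz — 6–11, Diaz advances.
Diaz survives the agenda.

Diaz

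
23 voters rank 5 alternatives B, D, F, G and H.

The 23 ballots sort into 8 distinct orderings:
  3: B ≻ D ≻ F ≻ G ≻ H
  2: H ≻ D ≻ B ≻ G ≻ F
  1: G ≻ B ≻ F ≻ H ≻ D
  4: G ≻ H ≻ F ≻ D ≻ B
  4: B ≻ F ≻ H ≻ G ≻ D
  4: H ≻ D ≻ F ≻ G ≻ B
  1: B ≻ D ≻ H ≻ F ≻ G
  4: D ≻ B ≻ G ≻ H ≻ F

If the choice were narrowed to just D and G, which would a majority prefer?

D

Ballots ranking D above G: 3 + 2 + 4 + 1 + 4 = 14.
Ballots ranking G above D: 23 − 14 = 9.
D wins the head-to-head 14–9.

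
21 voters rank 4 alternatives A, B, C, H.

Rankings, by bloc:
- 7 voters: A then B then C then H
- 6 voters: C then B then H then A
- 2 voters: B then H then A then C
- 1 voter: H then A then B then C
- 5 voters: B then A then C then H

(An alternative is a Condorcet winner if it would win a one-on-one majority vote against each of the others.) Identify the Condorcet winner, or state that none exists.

Pairwise majorities:
A vs B: 8 to 13, B.
A vs C: 15 to 6, A.
A vs H: 12 to 9, A.
B vs C: 7+2+1+5 = 15 for B, 6 for C — B by 15–6.
B vs H: 7+6+2+5 = 20 for B, 1 for H — B by 20–1.
C vs H: 7+6+5 = 18 for C, 3 for H — C by 18–3.
Only B has no losses; B is the Condorcet winner.

B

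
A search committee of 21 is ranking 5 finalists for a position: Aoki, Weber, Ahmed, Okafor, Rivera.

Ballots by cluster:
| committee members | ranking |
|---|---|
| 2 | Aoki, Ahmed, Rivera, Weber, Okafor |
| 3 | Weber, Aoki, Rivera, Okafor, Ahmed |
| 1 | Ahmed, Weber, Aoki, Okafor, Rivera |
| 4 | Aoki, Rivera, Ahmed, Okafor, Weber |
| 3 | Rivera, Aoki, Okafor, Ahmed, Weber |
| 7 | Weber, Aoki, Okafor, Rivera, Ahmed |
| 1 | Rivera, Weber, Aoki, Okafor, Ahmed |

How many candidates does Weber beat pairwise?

Weber against each rival (21 committee members):
Weber vs Aoki: Weber, 12–9.
Weber vs Ahmed: 3+7+1 = 11 for Weber, 10 for Ahmed — Weber by 11–10.
Weber vs Okafor: 2+3+1+7+1 = 14 for Weber, 7 for Okafor — Weber by 14–7.
Weber–Rivera: Weber 11–10.
Weber beats Aoki, Ahmed, Okafor, Rivera — 4 pairwise wins.

4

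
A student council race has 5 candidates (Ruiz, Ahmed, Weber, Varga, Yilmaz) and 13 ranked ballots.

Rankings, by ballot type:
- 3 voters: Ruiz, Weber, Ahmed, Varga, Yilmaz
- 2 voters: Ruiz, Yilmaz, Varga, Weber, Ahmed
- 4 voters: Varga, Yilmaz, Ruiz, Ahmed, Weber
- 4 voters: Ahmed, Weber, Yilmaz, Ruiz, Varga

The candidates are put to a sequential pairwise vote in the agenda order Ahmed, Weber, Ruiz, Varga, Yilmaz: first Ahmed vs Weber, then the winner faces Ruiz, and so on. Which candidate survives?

Round 1: Ahmed vs Weber — 8–5, Ahmed advances.
Round 2: Ahmed vs Ruiz — 4–9, Ruiz advances.
Round 3: Ruiz vs Varga — 9–4, Ruiz advances.
Round 4: Ruiz vs Yilmaz — 5–8, Yilmaz advances.
Yilmaz survives the agenda.

Yilmaz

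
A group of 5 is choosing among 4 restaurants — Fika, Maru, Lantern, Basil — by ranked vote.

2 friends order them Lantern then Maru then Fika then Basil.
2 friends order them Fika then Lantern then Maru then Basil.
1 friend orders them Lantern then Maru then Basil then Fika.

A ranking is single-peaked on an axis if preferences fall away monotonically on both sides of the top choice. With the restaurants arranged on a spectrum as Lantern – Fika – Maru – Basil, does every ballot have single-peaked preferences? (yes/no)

Axis positions: Lantern=1, Fika=2, Maru=3, Basil=4.
Faction 1: ranking walks positions 1-3-2-4; Maru is ranked above Fika even though Fika lies between Maru and the peak Lantern on the axis — preferences dip and rise again. Not single-peaked.
Faction 2 (peak Fika at position 2): ranking walks positions 2-1-3-4, expanding outward from the peak — single-peaked.
Faction 3: ranking walks positions 1-3-4-2; Maru is ranked above Fika even though Fika lies between Maru and the peak Lantern on the axis — preferences dip and rise again. Not single-peaked.
Faction 1 violates single-peakedness, so the profile is not single-peaked on this axis.

no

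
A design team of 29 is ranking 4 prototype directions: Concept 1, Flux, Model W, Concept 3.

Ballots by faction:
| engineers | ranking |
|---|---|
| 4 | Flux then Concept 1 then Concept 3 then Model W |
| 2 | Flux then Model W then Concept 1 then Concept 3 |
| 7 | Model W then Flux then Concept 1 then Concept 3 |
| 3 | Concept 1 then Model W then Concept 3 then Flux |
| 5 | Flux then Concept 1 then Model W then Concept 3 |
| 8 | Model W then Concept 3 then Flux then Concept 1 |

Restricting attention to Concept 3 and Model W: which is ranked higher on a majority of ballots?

Model W

Ballots ranking Concept 3 above Model W: 4.
Ballots ranking Model W above Concept 3: 29 − 4 = 25.
Model W wins the head-to-head 25–4.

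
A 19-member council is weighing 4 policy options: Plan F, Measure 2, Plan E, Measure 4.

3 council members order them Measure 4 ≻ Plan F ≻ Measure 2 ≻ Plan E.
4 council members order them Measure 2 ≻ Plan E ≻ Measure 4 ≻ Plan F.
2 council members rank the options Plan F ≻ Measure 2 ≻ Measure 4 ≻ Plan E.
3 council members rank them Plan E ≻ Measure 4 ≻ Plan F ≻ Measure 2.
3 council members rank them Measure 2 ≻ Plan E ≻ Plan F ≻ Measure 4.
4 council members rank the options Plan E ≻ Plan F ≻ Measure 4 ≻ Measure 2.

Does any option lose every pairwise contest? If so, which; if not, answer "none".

Head-to-head results (19 council members):
Plan F vs Measure 2: Plan F is ranked higher on 3+2+3+4 = 12 ballots, Measure 2 on 7. Plan F wins 12–7.
Plan F vs Plan E: 3+2 = 5 for Plan F, 14 for Plan E — Plan E by 14–5.
Plan F vs Measure 4: Measure 4 wins 10–9.
Measure 2 vs Plan E: Measure 2 is ranked higher on 3+4+2+3 = 12 ballots, Plan E on 7. Measure 2 wins 12–7.
Measure 2 vs Measure 4: Measure 4, 10–9.
Plan E vs Measure 4: Plan E wins 14–5.
Each option has at least one pairwise win (Plan F beats Measure 2; Measure 2 beats Plan E; Plan E beats Plan F; Measure 4 beats Plan F) — no Condorcet loser.

none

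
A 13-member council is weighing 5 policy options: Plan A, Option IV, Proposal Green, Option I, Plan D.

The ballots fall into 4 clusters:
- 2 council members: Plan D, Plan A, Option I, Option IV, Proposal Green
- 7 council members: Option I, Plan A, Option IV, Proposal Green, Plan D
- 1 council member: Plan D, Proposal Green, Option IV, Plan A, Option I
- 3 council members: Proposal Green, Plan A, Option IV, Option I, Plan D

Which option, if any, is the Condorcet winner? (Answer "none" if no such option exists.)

Pairwise majorities:
Plan A vs Option IV: Plan A, 12–1.
Plan A vs Proposal Green: Plan A wins 9–4.
Plan A–Option I: Option I 7–6.
Plan A vs Plan D: Plan A wins 10–3.
Option IV vs Proposal Green: Option IV, 9–4.
Option IV vs Option I: Option I wins 9–4.
Option IV–Plan D: Option IV 10–3.
Proposal Green vs Option I: Option I wins 9–4.
Proposal Green vs Plan D: Proposal Green, 10–3.
Option I–Plan D: Option I 10–3.
Option I beats each of Plan A, Option IV, Proposal Green, Plan D — Option I is the Condorcet winner.

Option I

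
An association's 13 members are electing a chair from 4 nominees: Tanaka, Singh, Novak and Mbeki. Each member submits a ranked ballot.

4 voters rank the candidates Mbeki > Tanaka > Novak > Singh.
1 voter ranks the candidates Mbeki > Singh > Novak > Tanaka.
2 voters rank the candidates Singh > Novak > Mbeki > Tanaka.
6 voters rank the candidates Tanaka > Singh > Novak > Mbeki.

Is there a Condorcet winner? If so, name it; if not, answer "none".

none

Head-to-head results (13 voters):
Tanaka vs Singh: Tanaka wins 10–3.
Tanaka vs Novak: Tanaka is ranked higher on 4+6 = 10 ballots, Novak on 3. Tanaka wins 10–3.
Tanaka vs Mbeki: Tanaka is ranked higher on 6 ballots, Mbeki on 7. Mbeki wins 7–6.
Singh vs Novak: Singh, 9–4.
Singh vs Mbeki: 8 to 5, Singh.
Novak–Mbeki: Novak 8–5.
No candidate is unbeaten: Tanaka loses to Mbeki; Singh loses to Tanaka; Novak loses to Tanaka; Mbeki loses to Singh. In particular Tanaka beats Singh beats Mbeki beats Tanaka is a majority cycle — no Condorcet winner exists.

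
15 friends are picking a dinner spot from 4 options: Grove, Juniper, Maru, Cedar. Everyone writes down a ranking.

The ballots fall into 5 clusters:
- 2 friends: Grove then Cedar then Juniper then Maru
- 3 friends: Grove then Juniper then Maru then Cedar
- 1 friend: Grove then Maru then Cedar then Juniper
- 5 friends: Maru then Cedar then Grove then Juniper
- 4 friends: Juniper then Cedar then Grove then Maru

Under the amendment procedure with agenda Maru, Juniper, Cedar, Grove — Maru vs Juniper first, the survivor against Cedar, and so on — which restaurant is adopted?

Round 1: Maru vs Juniper — 6–9, Juniper advances.
Round 2: Juniper vs Cedar — 7–8, Cedar advances.
Round 3: Cedar vs Grove — 9–6, Cedar advances.
The agenda winner is Cedar.

Cedar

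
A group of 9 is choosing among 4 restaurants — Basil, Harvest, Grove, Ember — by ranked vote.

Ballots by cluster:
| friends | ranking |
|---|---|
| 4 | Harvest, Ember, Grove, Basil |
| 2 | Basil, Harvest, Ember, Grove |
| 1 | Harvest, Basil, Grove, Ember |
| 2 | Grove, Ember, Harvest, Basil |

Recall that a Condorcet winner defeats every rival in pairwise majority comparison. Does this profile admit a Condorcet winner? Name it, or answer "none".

Head-to-head results (9 friends):
Basil vs Harvest: 2 for Basil, 7 for Harvest — Harvest by 7–2.
Basil vs Grove: 3 to 6, Grove.
Basil vs Ember: Ember, 6–3.
Harvest–Grove: Harvest 7–2.
Harvest vs Ember: Harvest wins 7–2.
Grove vs Ember: Grove is ranked higher on 1+2 = 3 ballots, Ember on 6. Ember wins 6–3.
Only Harvest has no losses; Harvest is the Condorcet winner.

Harvest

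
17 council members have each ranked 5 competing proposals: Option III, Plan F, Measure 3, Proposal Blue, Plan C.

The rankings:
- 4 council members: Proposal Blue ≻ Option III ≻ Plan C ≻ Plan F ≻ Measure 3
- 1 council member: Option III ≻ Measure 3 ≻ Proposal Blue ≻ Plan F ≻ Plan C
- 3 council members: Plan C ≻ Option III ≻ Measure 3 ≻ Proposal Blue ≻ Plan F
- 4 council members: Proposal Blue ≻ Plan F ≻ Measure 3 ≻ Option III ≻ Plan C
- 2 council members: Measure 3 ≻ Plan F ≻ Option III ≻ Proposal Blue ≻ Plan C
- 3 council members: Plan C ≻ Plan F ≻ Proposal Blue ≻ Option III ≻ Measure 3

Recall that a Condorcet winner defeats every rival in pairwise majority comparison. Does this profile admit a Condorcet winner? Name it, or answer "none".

Proposal Blue

Pairwise majorities:
Option III vs Plan F: 4+1+3 = 8 for Option III, 9 for Plan F — Plan F by 9–8.
Option III vs Measure 3: Option III, 11–6.
Option III vs Proposal Blue: Option III preferred on 1+3+2 = 6 ballots; Proposal Blue wins 11–6.
Option III–Plan C: Option III 11–6.
Plan F vs Measure 3: Plan F, 11–6.
Plan F vs Proposal Blue: Plan F preferred on 2+3 = 5 ballots; Proposal Blue wins 12–5.
Plan F vs Plan C: 1+4+2 = 7 for Plan F, 10 for Plan C — Plan C by 10–7.
Measure 3–Proposal Blue: Proposal Blue 11–6.
Measure 3 vs Plan C: Measure 3 preferred on 1+4+2 = 7 ballots; Plan C wins 10–7.
Proposal Blue vs Plan C: 11 to 6, Proposal Blue.
Proposal Blue wins every pairwise contest, so Proposal Blue is the Condorcet winner.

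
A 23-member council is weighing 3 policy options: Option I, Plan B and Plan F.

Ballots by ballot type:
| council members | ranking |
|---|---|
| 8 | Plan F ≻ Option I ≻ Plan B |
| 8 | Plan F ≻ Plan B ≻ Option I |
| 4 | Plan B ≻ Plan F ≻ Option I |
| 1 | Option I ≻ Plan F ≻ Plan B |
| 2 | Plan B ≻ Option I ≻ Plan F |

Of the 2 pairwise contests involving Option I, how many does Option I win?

Option I against each rival (23 council members):
Option I vs Plan B: Plan B, 14–9.
Option I vs Plan F: Plan F, 20–3.
Option I beats no one; loses to Plan B, Plan F — 0 pairwise wins.

0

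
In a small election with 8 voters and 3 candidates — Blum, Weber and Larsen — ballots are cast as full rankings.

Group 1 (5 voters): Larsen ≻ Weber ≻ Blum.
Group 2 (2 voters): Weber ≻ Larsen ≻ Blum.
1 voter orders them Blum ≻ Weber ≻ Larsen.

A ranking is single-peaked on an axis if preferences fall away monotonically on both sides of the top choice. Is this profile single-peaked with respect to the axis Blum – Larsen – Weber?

Axis positions: Blum=1, Larsen=2, Weber=3.
Group 1 (peak Larsen at position 2): ranking walks positions 2-3-1, expanding outward from the peak — single-peaked.
Group 2 (peak Weber at position 3): ranking walks positions 3-2-1, expanding outward from the peak — single-peaked.
Group 3: ranking walks positions 1-3-2; Weber is ranked above Larsen even though Larsen lies between Weber and the peak Blum on the axis — preferences dip and rise again. Not single-peaked.
Group 3 violates single-peakedness, so the profile is not single-peaked on this axis.

no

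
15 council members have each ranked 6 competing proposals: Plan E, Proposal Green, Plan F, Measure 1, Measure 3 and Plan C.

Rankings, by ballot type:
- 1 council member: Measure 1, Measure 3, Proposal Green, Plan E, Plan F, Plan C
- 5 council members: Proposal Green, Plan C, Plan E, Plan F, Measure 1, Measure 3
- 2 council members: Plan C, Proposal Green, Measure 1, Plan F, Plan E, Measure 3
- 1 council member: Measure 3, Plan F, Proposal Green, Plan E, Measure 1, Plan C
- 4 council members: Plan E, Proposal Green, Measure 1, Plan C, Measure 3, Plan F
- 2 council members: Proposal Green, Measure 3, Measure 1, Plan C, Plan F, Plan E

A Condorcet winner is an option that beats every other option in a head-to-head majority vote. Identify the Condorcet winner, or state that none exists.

Head-to-head results (15 council members):
Plan E vs Proposal Green: Plan E preferred on 4 ballots; Proposal Green wins 11–4.
Plan E vs Plan F: Plan E wins 10–5.
Plan E–Measure 1: Plan E 10–5.
Plan E vs Measure 3: Plan E, 11–4.
Plan E–Plan C: Plan C 9–6.
Proposal Green vs Plan F: Proposal Green, 14–1.
Proposal Green–Measure 1: Proposal Green 14–1.
Proposal Green vs Measure 3: Proposal Green is ranked higher on 5+2+4+2 = 13 ballots, Measure 3 on 2. Proposal Green wins 13–2.
Proposal Green vs Plan C: Proposal Green, 13–2.
Plan F vs Measure 1: Measure 1 wins 9–6.
Plan F vs Measure 3: Measure 3, 8–7.
Plan F vs Plan C: Plan C wins 13–2.
Measure 1 vs Measure 3: 12 to 3, Measure 1.
Measure 1 vs Plan C: Measure 1, 8–7.
Measure 3 vs Plan C: Measure 3 preferred on 1+1+2 = 4 ballots; Plan C wins 11–4.
Only Proposal Green has no losses; Proposal Green is the Condorcet winner.

Proposal Green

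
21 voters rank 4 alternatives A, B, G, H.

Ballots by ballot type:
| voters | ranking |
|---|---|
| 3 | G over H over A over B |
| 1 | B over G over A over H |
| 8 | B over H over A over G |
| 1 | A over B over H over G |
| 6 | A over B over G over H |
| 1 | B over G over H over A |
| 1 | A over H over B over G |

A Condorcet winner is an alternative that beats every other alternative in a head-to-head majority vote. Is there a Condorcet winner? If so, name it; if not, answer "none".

Head-to-head results (21 voters):
A vs B: A is ranked higher on 3+1+6+1 = 11 ballots, B on 10. A wins 11–10.
A vs G: A is ranked higher on 8+1+6+1 = 16 ballots, G on 5. A wins 16–5.
A vs H: A preferred on 1+1+6+1 = 9 ballots; H wins 12–9.
B vs G: B preferred on 1+8+1+6+1+1 = 18 ballots; B wins 18–3.
B vs H: B preferred on 1+8+1+6+1 = 17 ballots; B wins 17–4.
G vs H: G preferred on 3+1+6+1 = 11 ballots; G wins 11–10.
Every alternative loses at least once (A loses to H; B loses to A; G loses to A; H loses to B). The majority relation contains the cycle A > B > H > A, so there is no Condorcet winner.

none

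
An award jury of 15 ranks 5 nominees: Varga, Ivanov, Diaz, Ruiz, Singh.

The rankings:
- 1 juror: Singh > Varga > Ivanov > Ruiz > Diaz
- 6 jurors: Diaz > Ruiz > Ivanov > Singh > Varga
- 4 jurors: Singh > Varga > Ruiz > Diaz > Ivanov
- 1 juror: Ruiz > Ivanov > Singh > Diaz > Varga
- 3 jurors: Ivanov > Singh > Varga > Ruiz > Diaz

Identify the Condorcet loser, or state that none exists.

Head-to-head results (15 jurors):
Varga vs Ivanov: Ivanov wins 10–5.
Varga vs Diaz: Varga is ranked higher on 1+4+3 = 8 ballots, Diaz on 7. Varga wins 8–7.
Varga vs Ruiz: Varga is ranked higher on 1+4+3 = 8 ballots, Ruiz on 7. Varga wins 8–7.
Varga vs Singh: Varga is ranked higher on 0 ballots, Singh on 15. Singh wins 15–0.
Ivanov–Diaz: Diaz 10–5.
Ivanov vs Ruiz: 4 to 11, Ruiz.
Ivanov vs Singh: Ivanov, 10–5.
Diaz vs Ruiz: Ruiz wins 9–6.
Diaz–Singh: Singh 9–6.
Ruiz vs Singh: Ruiz is ranked higher on 6+1 = 7 ballots, Singh on 8. Singh wins 8–7.
No nominee is winless: Varga beats Diaz; Ivanov beats Varga; Diaz beats Ivanov; Ruiz beats Ivanov; Singh beats Varga. There is no Condorcet loser.

none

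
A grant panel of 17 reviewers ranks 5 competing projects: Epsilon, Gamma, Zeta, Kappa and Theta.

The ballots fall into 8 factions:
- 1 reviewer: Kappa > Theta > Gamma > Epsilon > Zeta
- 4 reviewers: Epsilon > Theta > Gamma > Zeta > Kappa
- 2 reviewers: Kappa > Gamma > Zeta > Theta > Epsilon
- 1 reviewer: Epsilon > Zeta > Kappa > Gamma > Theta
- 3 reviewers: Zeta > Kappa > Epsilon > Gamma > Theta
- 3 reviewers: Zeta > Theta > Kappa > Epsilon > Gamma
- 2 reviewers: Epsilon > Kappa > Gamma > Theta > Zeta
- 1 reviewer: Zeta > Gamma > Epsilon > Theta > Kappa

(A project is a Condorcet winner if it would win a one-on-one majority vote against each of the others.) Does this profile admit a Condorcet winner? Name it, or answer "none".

none

Pairwise majorities:
Epsilon vs Gamma: 4+1+3+3+2 = 13 for Epsilon, 4 for Gamma — Epsilon by 13–4.
Epsilon vs Zeta: 1+4+1+2 = 8 for Epsilon, 9 for Zeta — Zeta by 9–8.
Epsilon vs Kappa: 8 to 9, Kappa.
Epsilon vs Theta: Epsilon preferred on 4+1+3+2+1 = 11 ballots; Epsilon wins 11–6.
Gamma vs Zeta: 1+4+2+2 = 9 for Gamma, 8 for Zeta — Gamma by 9–8.
Gamma vs Kappa: Gamma preferred on 4+1 = 5 ballots; Kappa wins 12–5.
Gamma vs Theta: 9 to 8, Gamma.
Zeta vs Kappa: 12 to 5, Zeta.
Zeta vs Theta: 10 to 7, Zeta.
Kappa vs Theta: 1+2+1+3+2 = 9 for Kappa, 8 for Theta — Kappa by 9–8.
Every project loses at least once (Epsilon loses to Zeta; Gamma loses to Epsilon; Zeta loses to Gamma; Kappa loses to Zeta; Theta loses to Epsilon). The majority relation contains the cycle Epsilon beats Gamma beats Zeta beats Epsilon, so there is no Condorcet winner.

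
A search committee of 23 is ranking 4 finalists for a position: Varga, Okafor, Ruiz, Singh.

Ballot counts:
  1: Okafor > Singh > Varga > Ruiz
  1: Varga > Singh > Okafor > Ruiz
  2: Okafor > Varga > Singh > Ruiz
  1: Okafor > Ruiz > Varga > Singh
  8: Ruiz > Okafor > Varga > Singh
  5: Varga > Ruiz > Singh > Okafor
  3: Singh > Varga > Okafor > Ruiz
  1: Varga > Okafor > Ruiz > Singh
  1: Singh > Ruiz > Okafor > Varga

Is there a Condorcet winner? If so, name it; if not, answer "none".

none

Head-to-head results (23 committee members):
Varga vs Okafor: Varga is ranked higher on 1+5+3+1 = 10 ballots, Okafor on 13. Okafor wins 13–10.
Varga vs Ruiz: Varga wins 13–10.
Varga vs Singh: Varga, 18–5.
Okafor vs Ruiz: Okafor preferred on 1+1+2+1+3+1 = 9 ballots; Ruiz wins 14–9.
Okafor–Singh: Okafor 13–10.
Ruiz–Singh: Ruiz 15–8.
Every candidate loses at least once (Varga loses to Okafor; Okafor loses to Ruiz; Ruiz loses to Varga; Singh loses to Varga). The majority relation contains the cycle Varga → Ruiz → Okafor → Varga, so there is no Condorcet winner.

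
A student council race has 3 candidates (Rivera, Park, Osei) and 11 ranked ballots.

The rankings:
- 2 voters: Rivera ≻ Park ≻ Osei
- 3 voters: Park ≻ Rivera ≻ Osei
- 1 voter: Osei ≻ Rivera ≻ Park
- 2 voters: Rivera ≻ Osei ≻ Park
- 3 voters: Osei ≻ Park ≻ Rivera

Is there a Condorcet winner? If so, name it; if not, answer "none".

Pairwise majorities:
Rivera vs Park: 5 to 6, Park.
Rivera vs Osei: Rivera wins 7–4.
Park–Osei: Osei 6–5.
No candidate is unbeaten: Rivera loses to Park; Park loses to Osei; Osei loses to Rivera. In particular Rivera > Osei > Park > Rivera is a majority cycle — no Condorcet winner exists.

none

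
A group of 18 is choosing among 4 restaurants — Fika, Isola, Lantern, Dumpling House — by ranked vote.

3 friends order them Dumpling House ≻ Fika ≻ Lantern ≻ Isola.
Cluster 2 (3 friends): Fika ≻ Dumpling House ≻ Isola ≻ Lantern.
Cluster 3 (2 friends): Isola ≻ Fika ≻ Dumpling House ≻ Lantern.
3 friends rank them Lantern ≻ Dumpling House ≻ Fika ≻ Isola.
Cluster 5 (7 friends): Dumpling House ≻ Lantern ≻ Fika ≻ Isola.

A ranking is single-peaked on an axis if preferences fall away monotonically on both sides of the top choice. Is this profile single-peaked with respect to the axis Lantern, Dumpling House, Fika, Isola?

yes

Axis positions: Lantern=1, Dumpling House=2, Fika=3, Isola=4.
Cluster 1 (peak Dumpling House at position 2): ranking walks positions 2-3-1-4, expanding outward from the peak — single-peaked.
Cluster 2 (peak Fika at position 3): ranking walks positions 3-2-4-1, expanding outward from the peak — single-peaked.
Cluster 3 (peak Isola at position 4): ranking walks positions 4-3-2-1, expanding outward from the peak — single-peaked.
Cluster 4 (peak Lantern at position 1): ranking walks positions 1-2-3-4, expanding outward from the peak — single-peaked.
Cluster 5 (peak Dumpling House at position 2): ranking walks positions 2-1-3-4, expanding outward from the peak — single-peaked.
Every ranking is single-peaked on this axis.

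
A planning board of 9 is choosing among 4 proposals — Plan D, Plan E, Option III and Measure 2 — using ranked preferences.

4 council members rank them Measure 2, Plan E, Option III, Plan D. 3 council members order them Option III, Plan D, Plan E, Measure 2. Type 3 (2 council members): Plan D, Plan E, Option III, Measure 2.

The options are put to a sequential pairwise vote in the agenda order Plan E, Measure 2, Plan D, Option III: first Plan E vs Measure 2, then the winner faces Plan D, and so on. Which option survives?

Round 1: Plan E vs Measure 2 — 5–4, Plan E advances.
Round 2: Plan E vs Plan D — 4–5, Plan D advances.
Round 3: Plan D vs Option III — 2–7, Option III advances.
Option III survives the agenda.

Option III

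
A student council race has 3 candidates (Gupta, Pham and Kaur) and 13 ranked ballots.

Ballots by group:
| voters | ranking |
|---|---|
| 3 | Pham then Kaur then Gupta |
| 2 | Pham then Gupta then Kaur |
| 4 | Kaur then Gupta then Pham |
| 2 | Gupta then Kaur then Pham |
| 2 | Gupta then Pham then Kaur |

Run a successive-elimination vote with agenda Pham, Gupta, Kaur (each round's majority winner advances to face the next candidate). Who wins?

Kaur

Round 1: Pham vs Gupta — 5–8, Gupta advances.
Round 2: Gupta vs Kaur — 6–7, Kaur advances.
The agenda winner is Kaur.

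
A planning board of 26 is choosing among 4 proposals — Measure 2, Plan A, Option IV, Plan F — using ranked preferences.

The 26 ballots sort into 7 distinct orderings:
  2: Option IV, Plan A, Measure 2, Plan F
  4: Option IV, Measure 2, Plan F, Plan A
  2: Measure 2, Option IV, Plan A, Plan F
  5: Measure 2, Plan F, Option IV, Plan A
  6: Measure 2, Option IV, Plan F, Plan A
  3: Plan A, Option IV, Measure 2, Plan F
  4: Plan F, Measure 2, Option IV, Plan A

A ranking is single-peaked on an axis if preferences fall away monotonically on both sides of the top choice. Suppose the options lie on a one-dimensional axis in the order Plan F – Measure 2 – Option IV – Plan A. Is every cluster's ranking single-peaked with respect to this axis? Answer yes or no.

Axis positions: Plan F=1, Measure 2=2, Option IV=3, Plan A=4.
Cluster 1 (peak Option IV at position 3): ranking walks positions 3-4-2-1, expanding outward from the peak — single-peaked.
Cluster 2 (peak Option IV at position 3): ranking walks positions 3-2-1-4, expanding outward from the peak — single-peaked.
Cluster 3 (peak Measure 2 at position 2): ranking walks positions 2-3-4-1, expanding outward from the peak — single-peaked.
Cluster 4 (peak Measure 2 at position 2): ranking walks positions 2-1-3-4, expanding outward from the peak — single-peaked.
Cluster 5 (peak Measure 2 at position 2): ranking walks positions 2-3-1-4, expanding outward from the peak — single-peaked.
Cluster 6 (peak Plan A at position 4): ranking walks positions 4-3-2-1, expanding outward from the peak — single-peaked.
Cluster 7 (peak Plan F at position 1): ranking walks positions 1-2-3-4, expanding outward from the peak — single-peaked.
Every ranking is single-peaked on this axis.

yes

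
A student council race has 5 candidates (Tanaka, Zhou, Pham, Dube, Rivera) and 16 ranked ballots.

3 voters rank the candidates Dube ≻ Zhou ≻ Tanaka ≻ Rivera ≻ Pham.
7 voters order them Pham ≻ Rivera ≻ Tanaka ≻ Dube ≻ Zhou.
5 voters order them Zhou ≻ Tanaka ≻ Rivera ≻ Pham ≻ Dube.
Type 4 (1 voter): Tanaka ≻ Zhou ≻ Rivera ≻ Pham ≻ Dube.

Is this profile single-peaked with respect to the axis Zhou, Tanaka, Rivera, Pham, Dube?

no

Axis positions: Zhou=1, Tanaka=2, Rivera=3, Pham=4, Dube=5.
Type 1: ranking walks positions 5-1-2-3-4; Zhou is ranked above Pham even though Pham lies between Zhou and the peak Dube on the axis — preferences dip and rise again. Not single-peaked.
Type 2 (peak Pham at position 4): ranking walks positions 4-3-2-5-1, expanding outward from the peak — single-peaked.
Type 3 (peak Zhou at position 1): ranking walks positions 1-2-3-4-5, expanding outward from the peak — single-peaked.
Type 4 (peak Tanaka at position 2): ranking walks positions 2-1-3-4-5, expanding outward from the peak — single-peaked.
Type 1 violates single-peakedness, so the profile is not single-peaked on this axis.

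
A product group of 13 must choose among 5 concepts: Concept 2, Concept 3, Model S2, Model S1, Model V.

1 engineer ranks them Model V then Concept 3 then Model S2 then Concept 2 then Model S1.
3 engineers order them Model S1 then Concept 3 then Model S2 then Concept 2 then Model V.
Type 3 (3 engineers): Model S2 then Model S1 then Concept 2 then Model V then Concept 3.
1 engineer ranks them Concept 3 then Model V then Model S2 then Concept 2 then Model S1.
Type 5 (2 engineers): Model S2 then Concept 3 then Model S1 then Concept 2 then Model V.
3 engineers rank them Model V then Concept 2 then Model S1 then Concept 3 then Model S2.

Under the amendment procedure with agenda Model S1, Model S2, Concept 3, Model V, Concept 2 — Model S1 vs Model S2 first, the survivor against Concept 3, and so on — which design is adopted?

Round 1: Model S1 vs Model S2 — 6–7, Model S2 advances.
Round 2: Model S2 vs Concept 3 — 5–8, Concept 3 advances.
Round 3: Concept 3 vs Model V — 6–7, Model V advances.
Round 4: Model V vs Concept 2 — 5–8, Concept 2 advances.
Concept 2 survives the agenda.

Concept 2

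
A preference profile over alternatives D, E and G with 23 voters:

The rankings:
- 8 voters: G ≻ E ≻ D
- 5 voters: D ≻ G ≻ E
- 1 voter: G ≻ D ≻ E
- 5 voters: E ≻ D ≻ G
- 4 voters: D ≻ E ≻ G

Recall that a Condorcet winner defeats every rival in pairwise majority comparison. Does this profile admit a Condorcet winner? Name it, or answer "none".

none

Check each pair by majority over 23 ballots:
D vs E: 5+1+4 = 10 for D, 13 for E — E by 13–10.
D vs G: D, 14–9.
E vs G: 5+4 = 9 for E, 14 for G — G by 14–9.
Every alternative loses at least once (D loses to E; E loses to G; G loses to D). The majority relation contains the cycle D > G > E > D, so there is no Condorcet winner.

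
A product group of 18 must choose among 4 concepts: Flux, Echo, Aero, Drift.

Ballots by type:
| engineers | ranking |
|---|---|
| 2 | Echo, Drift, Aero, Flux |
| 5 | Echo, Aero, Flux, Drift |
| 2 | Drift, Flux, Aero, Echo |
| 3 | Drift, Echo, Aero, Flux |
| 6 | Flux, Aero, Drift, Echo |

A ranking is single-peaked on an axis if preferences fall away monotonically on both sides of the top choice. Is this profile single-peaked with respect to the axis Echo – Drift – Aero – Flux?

Axis positions: Echo=1, Drift=2, Aero=3, Flux=4.
Type 1 (peak Echo at position 1): ranking walks positions 1-2-3-4, expanding outward from the peak — single-peaked.
Type 2: ranking walks positions 1-3-4-2; Aero is ranked above Drift even though Drift lies between Aero and the peak Echo on the axis — preferences dip and rise again. Not single-peaked.
Type 3: ranking walks positions 2-4-3-1; Flux is ranked above Aero even though Aero lies between Flux and the peak Drift on the axis — preferences dip and rise again. Not single-peaked.
Type 4 (peak Drift at position 2): ranking walks positions 2-1-3-4, expanding outward from the peak — single-peaked.
Type 5 (peak Flux at position 4): ranking walks positions 4-3-2-1, expanding outward from the peak — single-peaked.
Type 2 violates single-peakedness, so the profile is not single-peaked on this axis.

no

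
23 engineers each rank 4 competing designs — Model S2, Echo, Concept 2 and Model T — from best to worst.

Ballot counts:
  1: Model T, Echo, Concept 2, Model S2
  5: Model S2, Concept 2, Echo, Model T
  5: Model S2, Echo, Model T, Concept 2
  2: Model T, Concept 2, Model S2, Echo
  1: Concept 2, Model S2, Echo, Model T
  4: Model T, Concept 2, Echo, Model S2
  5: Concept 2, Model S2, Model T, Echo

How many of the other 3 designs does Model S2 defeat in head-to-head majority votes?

2

Model S2 against each rival (23 engineers):
Model S2 vs Echo: 18 to 5, Model S2.
Model S2 vs Concept 2: Model S2 is ranked higher on 5+5 = 10 ballots, Concept 2 on 13. Concept 2 wins 13–10.
Model S2–Model T: Model S2 16–7.
Model S2 beats Echo, Model T; loses to Concept 2 — 2 pairwise wins.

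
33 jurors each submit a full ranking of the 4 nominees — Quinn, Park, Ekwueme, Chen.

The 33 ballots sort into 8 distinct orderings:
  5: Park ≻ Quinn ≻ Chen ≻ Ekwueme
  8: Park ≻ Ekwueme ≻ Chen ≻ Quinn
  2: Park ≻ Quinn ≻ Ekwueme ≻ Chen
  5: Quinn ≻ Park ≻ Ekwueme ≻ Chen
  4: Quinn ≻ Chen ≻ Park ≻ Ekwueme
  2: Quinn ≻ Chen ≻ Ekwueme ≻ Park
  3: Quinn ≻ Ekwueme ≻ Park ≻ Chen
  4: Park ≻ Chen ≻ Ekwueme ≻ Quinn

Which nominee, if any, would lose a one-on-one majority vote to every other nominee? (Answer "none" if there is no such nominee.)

Head-to-head results (33 jurors):
Quinn vs Park: Park, 19–14.
Quinn vs Ekwueme: Quinn wins 21–12.
Quinn vs Chen: 5+2+5+4+2+3 = 21 for Quinn, 12 for Chen — Quinn by 21–12.
Park–Ekwueme: Park 28–5.
Park–Chen: Park 27–6.
Ekwueme vs Chen: 8+2+5+3 = 18 for Ekwueme, 15 for Chen — Ekwueme by 18–15.
Chen is beaten in every head-to-head and is the Condorcet loser.

Chen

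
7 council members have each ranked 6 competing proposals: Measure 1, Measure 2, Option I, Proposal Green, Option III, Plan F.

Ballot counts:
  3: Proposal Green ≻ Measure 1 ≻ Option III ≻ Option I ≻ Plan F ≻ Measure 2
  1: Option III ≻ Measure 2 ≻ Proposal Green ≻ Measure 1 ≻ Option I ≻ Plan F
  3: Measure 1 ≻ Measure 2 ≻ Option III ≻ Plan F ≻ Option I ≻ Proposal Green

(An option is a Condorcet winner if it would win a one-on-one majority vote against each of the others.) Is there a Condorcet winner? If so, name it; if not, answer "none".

none

Pairwise majorities:
Measure 1 vs Measure 2: Measure 1, 6–1.
Measure 1 vs Option I: Measure 1, 7–0.
Measure 1 vs Proposal Green: Proposal Green wins 4–3.
Measure 1–Option III: Measure 1 6–1.
Measure 1 vs Plan F: Measure 1, 7–0.
Measure 2 vs Option I: Measure 2 wins 4–3.
Measure 2 vs Proposal Green: Measure 2, 4–3.
Measure 2 vs Option III: Option III wins 4–3.
Measure 2 vs Plan F: Measure 2, 4–3.
Option I vs Proposal Green: Proposal Green, 4–3.
Option I–Option III: Option III 7–0.
Option I–Plan F: Option I 4–3.
Proposal Green vs Option III: Option III wins 4–3.
Proposal Green–Plan F: Proposal Green 4–3.
Option III vs Plan F: Option III wins 7–0.
Each option drops at least one matchup (Measure 1 loses to Proposal Green; Measure 2 loses to Measure 1; Option I loses to Measure 1; Proposal Green loses to Measure 2; Option III loses to Measure 1; Plan F loses to Measure 1); the cycle Measure 1 beats Measure 2 beats Proposal Green beats Measure 1 rules out a Condorcet winner.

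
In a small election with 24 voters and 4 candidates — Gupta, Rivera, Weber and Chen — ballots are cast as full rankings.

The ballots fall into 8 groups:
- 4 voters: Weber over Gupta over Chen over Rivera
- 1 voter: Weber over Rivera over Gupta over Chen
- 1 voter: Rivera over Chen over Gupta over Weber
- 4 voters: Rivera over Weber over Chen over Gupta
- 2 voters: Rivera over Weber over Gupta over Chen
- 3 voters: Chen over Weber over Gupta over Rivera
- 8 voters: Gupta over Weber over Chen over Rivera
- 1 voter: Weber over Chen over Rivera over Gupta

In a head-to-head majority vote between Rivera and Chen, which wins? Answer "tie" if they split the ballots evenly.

Chen

Ballots ranking Rivera above Chen: 1 + 1 + 4 + 2 = 8.
Ballots ranking Chen above Rivera: 24 − 8 = 16.
Chen wins the head-to-head 16–8.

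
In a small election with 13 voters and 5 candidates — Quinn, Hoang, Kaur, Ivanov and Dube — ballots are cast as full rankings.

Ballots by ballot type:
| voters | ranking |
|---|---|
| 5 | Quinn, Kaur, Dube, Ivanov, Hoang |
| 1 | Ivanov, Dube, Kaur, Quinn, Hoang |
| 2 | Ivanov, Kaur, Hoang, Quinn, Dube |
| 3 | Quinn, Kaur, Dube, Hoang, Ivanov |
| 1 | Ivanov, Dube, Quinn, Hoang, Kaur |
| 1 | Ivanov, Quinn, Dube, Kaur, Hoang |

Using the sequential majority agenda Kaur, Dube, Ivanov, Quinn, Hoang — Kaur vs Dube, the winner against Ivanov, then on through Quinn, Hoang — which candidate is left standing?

Round 1: Kaur vs Dube — 10–3, Kaur advances.
Round 2: Kaur vs Ivanov — 8–5, Kaur advances.
Round 3: Kaur vs Quinn — 3–10, Quinn advances.
Round 4: Quinn vs Hoang — 11–2, Quinn advances.
The agenda winner is Quinn.

Quinn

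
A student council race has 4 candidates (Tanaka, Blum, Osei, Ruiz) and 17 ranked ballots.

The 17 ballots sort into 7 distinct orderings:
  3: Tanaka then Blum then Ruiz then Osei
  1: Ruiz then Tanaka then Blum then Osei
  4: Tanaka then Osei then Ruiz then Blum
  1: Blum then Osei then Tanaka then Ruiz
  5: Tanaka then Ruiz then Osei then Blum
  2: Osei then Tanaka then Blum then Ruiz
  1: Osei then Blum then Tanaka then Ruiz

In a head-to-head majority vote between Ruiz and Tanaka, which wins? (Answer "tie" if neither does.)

Tanaka

Ballots ranking Ruiz above Tanaka: 1.
Ballots ranking Tanaka above Ruiz: 17 − 1 = 16.
Tanaka wins the head-to-head 16–1.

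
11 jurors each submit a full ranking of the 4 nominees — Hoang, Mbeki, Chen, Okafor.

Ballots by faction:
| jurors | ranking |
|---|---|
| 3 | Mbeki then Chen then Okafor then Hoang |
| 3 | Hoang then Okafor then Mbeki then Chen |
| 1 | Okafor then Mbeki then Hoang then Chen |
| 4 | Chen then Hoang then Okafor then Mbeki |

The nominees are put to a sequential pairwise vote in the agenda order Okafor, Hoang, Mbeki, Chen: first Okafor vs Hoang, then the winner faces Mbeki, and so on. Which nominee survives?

Round 1: Okafor vs Hoang — 4–7, Hoang advances.
Round 2: Hoang vs Mbeki — 7–4, Hoang advances.
Round 3: Hoang vs Chen — 4–7, Chen advances.
The agenda winner is Chen.

Chen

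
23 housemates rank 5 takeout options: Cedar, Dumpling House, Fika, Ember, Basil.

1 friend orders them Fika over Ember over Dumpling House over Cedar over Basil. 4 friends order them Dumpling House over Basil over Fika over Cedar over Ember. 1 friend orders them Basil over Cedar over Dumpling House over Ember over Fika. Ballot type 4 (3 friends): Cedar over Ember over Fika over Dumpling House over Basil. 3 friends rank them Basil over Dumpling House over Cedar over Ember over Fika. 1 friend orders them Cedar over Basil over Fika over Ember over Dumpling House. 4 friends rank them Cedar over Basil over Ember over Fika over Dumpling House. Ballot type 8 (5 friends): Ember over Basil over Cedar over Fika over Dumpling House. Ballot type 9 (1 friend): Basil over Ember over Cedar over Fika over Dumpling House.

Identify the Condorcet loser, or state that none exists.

Dumpling House

Head-to-head results (23 friends):
Cedar vs Dumpling House: 15 to 8, Cedar.
Cedar vs Fika: Cedar wins 18–5.
Cedar vs Ember: Cedar, 16–7.
Cedar–Basil: Basil 14–9.
Dumpling House vs Fika: Dumpling House is ranked higher on 4+1+3 = 8 ballots, Fika on 15. Fika wins 15–8.
Dumpling House vs Ember: Dumpling House preferred on 4+1+3 = 8 ballots; Ember wins 15–8.
Dumpling House vs Basil: Basil wins 15–8.
Fika vs Ember: Fika preferred on 1+4+1 = 6 ballots; Ember wins 17–6.
Fika–Basil: Basil 19–4.
Ember vs Basil: 1+3+5 = 9 for Ember, 14 for Basil — Basil by 14–9.
Only Dumpling House has no wins; Dumpling House is the Condorcet loser.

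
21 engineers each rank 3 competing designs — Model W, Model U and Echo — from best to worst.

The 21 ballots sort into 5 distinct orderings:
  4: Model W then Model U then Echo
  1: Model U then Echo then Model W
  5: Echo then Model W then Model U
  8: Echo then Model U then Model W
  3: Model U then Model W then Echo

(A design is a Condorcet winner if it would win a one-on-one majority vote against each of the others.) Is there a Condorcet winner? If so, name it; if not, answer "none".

Echo

Pairwise majorities:
Model W vs Model U: Model W is ranked higher on 4+5 = 9 ballots, Model U on 12. Model U wins 12–9.
Model W vs Echo: Echo wins 14–7.
Model U vs Echo: Echo, 13–8.
Echo defeats every rival head-to-head and is the Condorcet winner.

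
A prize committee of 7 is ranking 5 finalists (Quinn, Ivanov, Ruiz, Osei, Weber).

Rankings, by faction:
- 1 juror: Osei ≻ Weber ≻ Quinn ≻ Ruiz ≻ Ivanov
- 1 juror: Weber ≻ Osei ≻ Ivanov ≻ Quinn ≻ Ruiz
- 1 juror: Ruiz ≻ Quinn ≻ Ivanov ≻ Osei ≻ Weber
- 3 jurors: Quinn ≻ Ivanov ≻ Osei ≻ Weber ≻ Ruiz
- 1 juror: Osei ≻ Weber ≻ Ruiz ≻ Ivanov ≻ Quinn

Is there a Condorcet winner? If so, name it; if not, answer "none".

Pairwise majorities:
Quinn vs Ivanov: Quinn preferred on 1+1+3 = 5 ballots; Quinn wins 5–2.
Quinn vs Ruiz: Quinn preferred on 1+1+3 = 5 ballots; Quinn wins 5–2.
Quinn vs Osei: Quinn is ranked higher on 1+3 = 4 ballots, Osei on 3. Quinn wins 4–3.
Quinn vs Weber: 4 to 3, Quinn.
Ivanov vs Ruiz: 1+3 = 4 for Ivanov, 3 for Ruiz — Ivanov by 4–3.
Ivanov vs Osei: 1+3 = 4 for Ivanov, 3 for Osei — Ivanov by 4–3.
Ivanov vs Weber: Ivanov preferred on 1+3 = 4 ballots; Ivanov wins 4–3.
Ruiz vs Osei: Ruiz is ranked higher on 1 ballot, Osei on 6. Osei wins 6–1.
Ruiz vs Weber: Ruiz is ranked higher on 1 ballot, Weber on 6. Weber wins 6–1.
Osei vs Weber: Osei is ranked higher on 1+1+3+1 = 6 ballots, Weber on 1. Osei wins 6–1.
Quinn wins every pairwise contest, so Quinn is the Condorcet winner.

Quinn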